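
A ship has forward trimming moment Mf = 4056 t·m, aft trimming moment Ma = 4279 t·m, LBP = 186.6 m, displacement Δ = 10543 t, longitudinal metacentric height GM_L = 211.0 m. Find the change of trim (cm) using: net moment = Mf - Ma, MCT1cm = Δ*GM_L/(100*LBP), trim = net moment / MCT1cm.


Formula: net trimming moment = Mf - Ma; MCT1cm = Δ*GM_L/(100*LBP); trim = net moment / MCT1cm
Step 1 — net trimming moment = 4056 - 4279 = -223 t·m
Step 2 — MCT1cm = 10543 * 211.0 / (100 * 186.6) = 119.2161 t·m/cm
Step 3 — trim = -223 / 119.2161 ≈ -1.8706 cm (5 s.f.)

-1.8706 cm


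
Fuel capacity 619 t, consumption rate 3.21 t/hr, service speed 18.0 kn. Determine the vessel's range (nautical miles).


Formula: endurance = fuel / rate; range = endurance * speed
Step 1 — endurance = 619 / 3.21 = 192.8349 hours
Step 2 — range = 192.8349 * 18.0 ≈ 3471.0 nautical miles (5 s.f.)

3471.0 NM


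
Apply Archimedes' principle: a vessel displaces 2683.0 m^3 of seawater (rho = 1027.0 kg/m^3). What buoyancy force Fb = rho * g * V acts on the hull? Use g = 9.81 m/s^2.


Formula: Fb = rho * g * V
Substituting: Fb = 1027.0 * 9.81 * 2683.0
Intermediate: 1027.0 * 9.81 = 10074.87
Result: Fb = 10074.87 * 2683.0 ≈ 27031000 N (5 s.f.)

27031000 N


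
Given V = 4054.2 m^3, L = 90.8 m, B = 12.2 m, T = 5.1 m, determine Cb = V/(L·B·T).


Formula: Cb = V / (L * B * T)
Step 1 — L * B * T = 90.8 * 12.2 * 5.1 = 5649.576 m^3
Step 2 — Cb = 4054.2 / 5649.576 ≈ 0.71761 (5 s.f.)

0.71761


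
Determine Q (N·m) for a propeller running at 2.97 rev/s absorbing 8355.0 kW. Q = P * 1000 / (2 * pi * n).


Formula: Q = P_W / (2 * pi * n)
Step 1 — P_W = 8355.0 kW * 1000 = 8355000.0 W
Step 2 — 2 * pi * n = 2 * pi * 2.97 = 18.66106
Step 3 — Q = 8355000.0 / 18.66106 ≈ 447720 N·m (5 s.f.)

447720 N·m


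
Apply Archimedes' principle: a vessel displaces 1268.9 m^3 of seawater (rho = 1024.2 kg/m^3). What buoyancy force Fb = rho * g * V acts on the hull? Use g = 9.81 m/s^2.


Formula: Fb = rho * g * V
Substituting: Fb = 1024.2 * 9.81 * 1268.9
Intermediate: 1024.2 * 9.81 = 10047.402
Result: Fb = 10047.402 * 1268.9 ≈ 12749000 N (5 s.f.)

12749000 N


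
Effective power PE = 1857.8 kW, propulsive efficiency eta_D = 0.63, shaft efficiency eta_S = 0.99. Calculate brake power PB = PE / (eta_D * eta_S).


Formula: PB = PE / (eta_D * eta_S)
Step 1 — combined efficiency = eta_D * eta_S = 0.63 * 0.99 = 0.6237
Step 2 — PB = 1857.8 / 0.6237 ≈ 2978.7 kW (5 s.f.)

2978.7 kW


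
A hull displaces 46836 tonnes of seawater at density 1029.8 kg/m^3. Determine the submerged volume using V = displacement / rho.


Formula: V = mass / rho
Step 1 — convert tonnes to kg: 46836 t * 1000 = 46836000 kg
Step 2 — V = 46836000 / 1029.8 ≈ 45481 m^3 (5 s.f.)

45481 m^3


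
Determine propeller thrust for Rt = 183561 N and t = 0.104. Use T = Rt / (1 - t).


Formula: T = Rt / (1 - t)
Step 1 — (1 - t) = 1 - 0.104 = 0.896
Step 2 — T = 183561 / 0.896 ≈ 204870 N (5 s.f.)

204870 N


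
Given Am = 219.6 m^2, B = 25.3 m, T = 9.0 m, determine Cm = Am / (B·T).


Formula: Cm = Am / (B * T)
Step 1 — B * T = 25.3 * 9.0 = 227.7 m^2
Step 2 — Cm = 219.6 / 227.7 ≈ 0.96443 (5 s.f.)

0.96443


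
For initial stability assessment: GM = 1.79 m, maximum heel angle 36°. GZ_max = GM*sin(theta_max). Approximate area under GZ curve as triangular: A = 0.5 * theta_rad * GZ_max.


Formula: GZ_max = GM * sin(theta); Area = 0.5 * theta_rad * GZ_max
Step 1 — GZ_max = 1.79 * sin(36°) = 1.79 * 0.587785 = 1.052135 m
Step 2 — theta_rad = 36 * pi/180 = 0.628319 rad
Step 3 — Area = 0.5 * 0.628319 * 1.052135 ≈ 0.33054 m·rad (5 s.f.)

0.33054 m·rad


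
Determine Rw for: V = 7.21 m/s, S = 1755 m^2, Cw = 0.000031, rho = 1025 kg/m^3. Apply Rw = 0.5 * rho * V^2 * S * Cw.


Formula: Rw = 0.5 * rho * V^2 * S * Cw
Step 1 — V^2 = 7.21^2 = 51.9841
Step 2 — 0.5 * rho * V^2 = 0.5 * 1025 * 51.9841 = 26641.85125
Step 3 — Rw = 26641.85125 * 1755 * 0.000031 ≈ 1449.4 N (5 s.f.)

1449.4 N


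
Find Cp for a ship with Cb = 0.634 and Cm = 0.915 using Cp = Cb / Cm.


Formula: Cp = Cb / Cm
Substituting: Cp = 0.634 / 0.915
Result: Cp ≈ 0.69290 (5 s.f.)

0.69290


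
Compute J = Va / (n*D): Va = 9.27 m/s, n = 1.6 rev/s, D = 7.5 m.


Formula: J = Va / (n * D)
Step 1 — n * D = 1.6 * 7.5 = 12.0
Step 2 — J = 9.27 / 12.0 ≈ 0.77250 (5 s.f.)

0.77250


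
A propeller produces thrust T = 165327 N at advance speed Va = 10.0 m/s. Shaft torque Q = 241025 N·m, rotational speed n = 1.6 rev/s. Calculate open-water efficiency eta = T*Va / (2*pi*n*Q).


Formula: eta = T * Va / (2 * pi * n * Q)
Step 1 — numerator = T * Va = 165327 * 10.0 = 1653270.0
Step 2 — 2 * pi * n = 2 * pi * 1.6 = 10.053096
Step 3 — denominator = 10.053096 * 241025 = 2423047.46
Step 4 — eta = 1653270.0 / 2423047.46 ≈ 0.68231 (5 s.f.)

0.68231


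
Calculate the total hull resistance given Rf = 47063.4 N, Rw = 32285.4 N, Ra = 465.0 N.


Formula: Rt = Rf + Rw + Ra
Substituting: Rt = 47063.4 + 32285.4 + 465.0
Result: Rt = 79813.8 N

79813.8 N


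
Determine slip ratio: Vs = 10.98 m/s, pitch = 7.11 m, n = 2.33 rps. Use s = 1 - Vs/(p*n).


Formula: s = 1 - Vs / (p * n)
Step 1 — p * n = 7.11 * 2.33 = 16.5663
Step 2 — Vs / (p*n) = 10.98 / 16.5663 = 0.662791 (6 d.p.)
Step 3 — s = 1 - 0.662791 = 0.337209

0.337209


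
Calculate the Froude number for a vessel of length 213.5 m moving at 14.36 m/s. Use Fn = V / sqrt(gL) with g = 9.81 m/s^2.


Formula: Fn = V / sqrt(g * L)
Step 1 — g * L = 9.81 * 213.5 = 2094.435
Step 2 — sqrt(g * L) = sqrt(2094.435) = 45.764998
Step 3 — Fn = 14.36 / 45.764998 ≈ 0.31378 (5 s.f.)

0.31378


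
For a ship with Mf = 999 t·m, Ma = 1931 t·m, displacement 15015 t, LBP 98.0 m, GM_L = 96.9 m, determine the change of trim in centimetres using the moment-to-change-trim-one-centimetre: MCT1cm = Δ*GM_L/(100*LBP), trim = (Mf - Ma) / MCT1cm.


Formula: net trimming moment = Mf - Ma; MCT1cm = Δ*GM_L/(100*LBP); trim = net moment / MCT1cm
Step 1 — net trimming moment = 999 - 1931 = -932 t·m
Step 2 — MCT1cm = 15015 * 96.9 / (100 * 98.0) = 148.4646 t·m/cm
Step 3 — trim = -932 / 148.4646 ≈ -6.2776 cm (5 s.f.)

-6.2776 cm


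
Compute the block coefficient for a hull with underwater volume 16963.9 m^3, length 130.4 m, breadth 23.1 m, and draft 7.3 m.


Formula: Cb = V / (L * B * T)
Step 1 — L * B * T = 130.4 * 23.1 * 7.3 = 21989.352 m^3
Step 2 — Cb = 16963.9 / 21989.352 ≈ 0.77146 (5 s.f.)

0.77146


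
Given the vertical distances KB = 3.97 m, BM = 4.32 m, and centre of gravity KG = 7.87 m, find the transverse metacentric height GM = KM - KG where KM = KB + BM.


Formula: GM = KB + BM - KG
Step 1 — KM = KB + BM = 3.97 + 4.32 = 8.29 m
Step 2 — GM = KM - KG = 8.29 - 7.87 = 0.42 m

0.42 m


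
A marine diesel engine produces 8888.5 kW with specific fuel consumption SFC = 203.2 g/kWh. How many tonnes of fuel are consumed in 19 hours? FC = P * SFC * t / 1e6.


Formula: FC (tonnes) = P * SFC * t / 1,000,000
Step 1 — P * SFC * t = 8888.5 * 203.2 * 19 = 34316720.8 g
Step 2 — FC (tonnes) = 34316720.8 / 1,000,000 ≈ 34.317 tonnes (5 s.f.)

34.317 tonnes


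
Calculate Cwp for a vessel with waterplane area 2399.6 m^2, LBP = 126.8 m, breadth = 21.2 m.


Formula: Cwp = Aw / (L * B)
Step 1 — L * B = 126.8 * 21.2 = 2688.16 m^2
Step 2 — Cwp = 2399.6 / 2688.16 ≈ 0.89266 (5 s.f.)

0.89266


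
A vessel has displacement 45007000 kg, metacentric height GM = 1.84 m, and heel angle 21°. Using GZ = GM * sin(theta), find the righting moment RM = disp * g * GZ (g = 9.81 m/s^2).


Formula: GZ = GM * sin(theta); RM = disp * g * GZ
Step 1 — GZ = 1.84 * sin(21°) = 1.84 * 0.358368 = 0.659397 m
Step 2 — RM = 45007000 * 9.81 * 0.659397 ≈ 291140000 N·m (5 s.f.)

291140000 N·m


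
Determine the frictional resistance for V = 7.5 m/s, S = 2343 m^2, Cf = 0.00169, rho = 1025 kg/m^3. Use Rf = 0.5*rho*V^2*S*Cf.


Formula: Rf = 0.5 * rho * V^2 * S * Cf
Step 1 — V^2 = 7.5^2 = 56.25
Step 2 — 0.5 * rho * V^2 = 0.5 * 1025 * 56.25 = 28828.125
Step 3 — Rf = 28828.125 * 2343 * 0.00169 ≈ 114150 N (5 s.f.)

114150 N


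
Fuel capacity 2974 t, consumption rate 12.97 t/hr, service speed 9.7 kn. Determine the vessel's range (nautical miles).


Formula: endurance = fuel / rate; range = endurance * speed
Step 1 — endurance = 2974 / 12.97 = 229.2984 hours
Step 2 — range = 229.2984 * 9.7 ≈ 2224.2 nautical miles (5 s.f.)

2224.2 NM


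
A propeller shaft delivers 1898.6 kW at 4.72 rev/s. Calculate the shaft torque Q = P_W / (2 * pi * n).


Formula: Q = P_W / (2 * pi * n)
Step 1 — P_W = 1898.6 kW * 1000 = 1898600.0 W
Step 2 — 2 * pi * n = 2 * pi * 4.72 = 29.656635
Step 3 — Q = 1898600.0 / 29.656635 ≈ 64019 N·m (5 s.f.)

64019 N·m


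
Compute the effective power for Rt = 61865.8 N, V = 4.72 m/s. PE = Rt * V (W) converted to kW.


Formula: PE = Rt * V / 1000 (kW)
Step 1 — PE (W) = 61865.8 * 4.72 = 292006.576 W
Step 2 — PE (kW) = 292006.576 / 1000 ≈ 292.01 kW (5 s.f.)

292.01 kW


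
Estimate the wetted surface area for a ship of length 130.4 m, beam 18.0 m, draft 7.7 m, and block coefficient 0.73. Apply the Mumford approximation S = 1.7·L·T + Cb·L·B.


Formula: S = 1.7*L*T + V/T with V = Cb*L*B*T, i.e. S = L * (1.7*T + Cb*B)
Step 1 — 1.7*T = 1.7 * 7.7 = 13.09 m
Step 2 — Cb*B = 0.73 * 18.0 = 13.14 m
Step 3 — 1.7*T + Cb*B = 13.09 + 13.14 = 26.23 m
Step 4 — S = 130.4 * 26.23 ≈ 3420.4 m^2 (5 s.f.)

3420.4 m^2


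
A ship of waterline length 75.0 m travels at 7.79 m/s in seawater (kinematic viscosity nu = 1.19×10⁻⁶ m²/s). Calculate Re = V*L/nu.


Formula: Re = V * L / nu
Step 1 — V * L = 7.79 * 75.0 = 584.25 m^2/s
Step 2 — Re = 584.25 / 1.19e-6 = 4.91e+08

4.91e+08


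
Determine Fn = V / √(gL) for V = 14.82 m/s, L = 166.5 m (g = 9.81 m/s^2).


Formula: Fn = V / sqrt(g * L)
Step 1 — g * L = 9.81 * 166.5 = 1633.365
Step 2 — sqrt(g * L) = sqrt(1633.365) = 40.414911
Step 3 — Fn = 14.82 / 40.414911 ≈ 0.36670 (5 s.f.)

0.36670


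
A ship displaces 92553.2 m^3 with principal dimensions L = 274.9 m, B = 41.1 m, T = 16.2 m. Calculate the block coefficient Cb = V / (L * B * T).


Formula: Cb = V / (L * B * T)
Step 1 — L * B * T = 274.9 * 41.1 * 16.2 = 183033.918 m^3
Step 2 — Cb = 92553.2 / 183033.918 ≈ 0.50566 (5 s.f.)

0.50566


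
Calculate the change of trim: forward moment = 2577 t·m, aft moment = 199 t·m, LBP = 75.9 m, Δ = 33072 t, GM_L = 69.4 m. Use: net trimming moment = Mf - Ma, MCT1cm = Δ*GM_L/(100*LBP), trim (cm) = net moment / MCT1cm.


Formula: net trimming moment = Mf - Ma; MCT1cm = Δ*GM_L/(100*LBP); trim = net moment / MCT1cm
Step 1 — net trimming moment = 2577 - 199 = 2378 t·m
Step 2 — MCT1cm = 33072 * 69.4 / (100 * 75.9) = 302.3975 t·m/cm
Step 3 — trim = 2378 / 302.3975 ≈ 7.8638 cm (5 s.f.)

7.8638 cm


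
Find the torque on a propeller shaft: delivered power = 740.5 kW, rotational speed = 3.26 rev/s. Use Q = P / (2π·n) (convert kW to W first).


Formula: Q = P_W / (2 * pi * n)
Step 1 — P_W = 740.5 kW * 1000 = 740500.0 W
Step 2 — 2 * pi * n = 2 * pi * 3.26 = 20.483184
Step 3 — Q = 740500.0 / 20.483184 ≈ 36152 N·m (5 s.f.)

36152 N·m


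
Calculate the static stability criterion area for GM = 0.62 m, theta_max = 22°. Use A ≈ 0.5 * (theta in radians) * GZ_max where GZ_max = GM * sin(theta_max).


Formula: GZ_max = GM * sin(theta); Area = 0.5 * theta_rad * GZ_max
Step 1 — GZ_max = 0.62 * sin(22°) = 0.62 * 0.374607 = 0.232256 m
Step 2 — theta_rad = 22 * pi/180 = 0.383972 rad
Step 3 — Area = 0.5 * 0.383972 * 0.232256 ≈ 0.044590 m·rad (5 s.f.)

0.044590 m·rad


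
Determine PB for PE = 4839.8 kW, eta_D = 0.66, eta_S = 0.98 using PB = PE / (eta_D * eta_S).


Formula: PB = PE / (eta_D * eta_S)
Step 1 — combined efficiency = eta_D * eta_S = 0.66 * 0.98 = 0.6468
Step 2 — PB = 4839.8 / 0.6468 ≈ 7482.7 kW (5 s.f.)

7482.7 kW


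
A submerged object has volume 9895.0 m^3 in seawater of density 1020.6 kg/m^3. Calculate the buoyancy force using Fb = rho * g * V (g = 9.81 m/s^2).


Formula: Fb = rho * g * V
Substituting: Fb = 1020.6 * 9.81 * 9895.0
Intermediate: 1020.6 * 9.81 = 10012.086
Result: Fb = 10012.086 * 9895.0 ≈ 99070000 N (5 s.f.)

99070000 N


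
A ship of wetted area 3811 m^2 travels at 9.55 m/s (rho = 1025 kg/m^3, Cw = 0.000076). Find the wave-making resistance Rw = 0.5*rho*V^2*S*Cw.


Formula: Rw = 0.5 * rho * V^2 * S * Cw
Step 1 — V^2 = 9.55^2 = 91.2025
Step 2 — 0.5 * rho * V^2 = 0.5 * 1025 * 91.2025 = 46741.28125
Step 3 — Rw = 46741.28125 * 3811 * 0.000076 ≈ 13538 N (5 s.f.)

13538 N


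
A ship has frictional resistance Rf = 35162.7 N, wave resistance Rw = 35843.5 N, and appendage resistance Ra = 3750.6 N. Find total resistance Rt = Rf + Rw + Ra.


Formula: Rt = Rf + Rw + Ra
Substituting: Rt = 35162.7 + 35843.5 + 3750.6
Result: Rt = 74756.8 N

74756.8 N


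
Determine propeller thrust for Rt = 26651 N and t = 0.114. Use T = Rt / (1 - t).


Formula: T = Rt / (1 - t)
Step 1 — (1 - t) = 1 - 0.114 = 0.886
Step 2 — T = 26651 / 0.886 ≈ 30080 N (5 s.f.)

30080 N


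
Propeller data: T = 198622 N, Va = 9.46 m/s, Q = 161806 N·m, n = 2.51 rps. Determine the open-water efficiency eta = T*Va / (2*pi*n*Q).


Formula: eta = T * Va / (2 * pi * n * Q)
Step 1 — numerator = T * Va = 198622 * 9.46 = 1878964.12
Step 2 — 2 * pi * n = 2 * pi * 2.51 = 15.770795
Step 3 — denominator = 15.770795 * 161806 = 2551809.26
Step 4 — eta = 1878964.12 / 2551809.26 ≈ 0.73633 (5 s.f.)

0.73633


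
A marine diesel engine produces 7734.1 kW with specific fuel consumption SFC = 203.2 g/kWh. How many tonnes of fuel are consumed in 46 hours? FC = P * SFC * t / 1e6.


Formula: FC (tonnes) = P * SFC * t / 1,000,000
Step 1 — P * SFC * t = 7734.1 * 203.2 * 46 = 72292179.52 g
Step 2 — FC (tonnes) = 72292179.52 / 1,000,000 ≈ 72.292 tonnes (5 s.f.)

72.292 tonnes


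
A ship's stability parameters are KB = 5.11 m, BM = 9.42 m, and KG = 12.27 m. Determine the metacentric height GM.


Formula: GM = KB + BM - KG
Step 1 — KM = KB + BM = 5.11 + 9.42 = 14.53 m
Step 2 — GM = KM - KG = 14.53 - 12.27 = 2.26 m

2.26 m


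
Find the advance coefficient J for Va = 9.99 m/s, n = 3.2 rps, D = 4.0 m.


Formula: J = Va / (n * D)
Step 1 — n * D = 3.2 * 4.0 = 12.8
Step 2 — J = 9.99 / 12.8 ≈ 0.78047 (5 s.f.)

0.78047


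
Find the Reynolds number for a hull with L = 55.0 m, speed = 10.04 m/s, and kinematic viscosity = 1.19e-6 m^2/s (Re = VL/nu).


Formula: Re = V * L / nu
Step 1 — V * L = 10.04 * 55.0 = 552.2 m^2/s
Step 2 — Re = 552.2 / 1.19e-6 = 4.64e+08

4.64e+08


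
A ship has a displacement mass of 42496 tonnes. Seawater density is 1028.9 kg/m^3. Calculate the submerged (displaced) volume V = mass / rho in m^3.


Formula: V = mass / rho
Step 1 — convert tonnes to kg: 42496 t * 1000 = 42496000 kg
Step 2 — V = 42496000 / 1028.9 ≈ 41302 m^3 (5 s.f.)

41302 m^3


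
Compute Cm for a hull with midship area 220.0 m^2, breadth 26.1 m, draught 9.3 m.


Formula: Cm = Am / (B * T)
Step 1 — B * T = 26.1 * 9.3 = 242.73 m^2
Step 2 — Cm = 220.0 / 242.73 ≈ 0.90636 (5 s.f.)

0.90636


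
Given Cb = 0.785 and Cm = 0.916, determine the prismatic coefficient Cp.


Formula: Cp = Cb / Cm
Substituting: Cp = 0.785 / 0.916
Result: Cp ≈ 0.85699 (5 s.f.)

0.85699


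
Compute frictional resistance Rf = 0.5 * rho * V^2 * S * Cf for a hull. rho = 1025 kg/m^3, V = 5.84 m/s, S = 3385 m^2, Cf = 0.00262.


Formula: Rf = 0.5 * rho * V^2 * S * Cf
Step 1 — V^2 = 5.84^2 = 34.1056
Step 2 — 0.5 * rho * V^2 = 0.5 * 1025 * 34.1056 = 17479.12
Step 3 — Rf = 17479.12 * 3385 * 0.00262 ≈ 155020 N (5 s.f.)

155020 N


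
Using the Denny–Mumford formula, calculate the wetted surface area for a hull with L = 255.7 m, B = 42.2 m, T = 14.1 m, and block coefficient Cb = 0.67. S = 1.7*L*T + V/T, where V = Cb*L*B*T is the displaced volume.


Formula: S = 1.7*L*T + V/T with V = Cb*L*B*T, i.e. S = L * (1.7*T + Cb*B)
Step 1 — 1.7*T = 1.7 * 14.1 = 23.97 m
Step 2 — Cb*B = 0.67 * 42.2 = 28.274 m
Step 3 — 1.7*T + Cb*B = 23.97 + 28.274 = 52.244 m
Step 4 — S = 255.7 * 52.244 ≈ 13359 m^2 (5 s.f.)

13359 m^2


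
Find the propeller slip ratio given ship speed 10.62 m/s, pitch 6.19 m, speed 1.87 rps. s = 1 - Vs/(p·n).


Formula: s = 1 - Vs / (p * n)
Step 1 — p * n = 6.19 * 1.87 = 11.5753
Step 2 — Vs / (p*n) = 10.62 / 11.5753 = 0.917471 (6 d.p.)
Step 3 — s = 1 - 0.917471 = 0.082529

0.082529


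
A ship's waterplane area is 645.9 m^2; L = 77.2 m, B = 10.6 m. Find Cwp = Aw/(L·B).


Formula: Cwp = Aw / (L * B)
Step 1 — L * B = 77.2 * 10.6 = 818.32 m^2
Step 2 — Cwp = 645.9 / 818.32 ≈ 0.78930 (5 s.f.)

0.78930


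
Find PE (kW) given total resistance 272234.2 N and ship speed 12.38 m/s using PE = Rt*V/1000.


Formula: PE = Rt * V / 1000 (kW)
Step 1 — PE (W) = 272234.2 * 12.38 = 3370259.396 W
Step 2 — PE (kW) = 3370259.396 / 1000 ≈ 3370.3 kW (5 s.f.)

3370.3 kW


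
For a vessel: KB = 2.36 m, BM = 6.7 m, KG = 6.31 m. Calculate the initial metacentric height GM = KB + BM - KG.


Formula: GM = KB + BM - KG
Step 1 — KM = KB + BM = 2.36 + 6.7 = 9.06 m
Step 2 — GM = KM - KG = 9.06 - 6.31 = 2.75 m

2.75 m


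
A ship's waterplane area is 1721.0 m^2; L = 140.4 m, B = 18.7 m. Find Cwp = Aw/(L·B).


Formula: Cwp = Aw / (L * B)
Step 1 — L * B = 140.4 * 18.7 = 2625.48 m^2
Step 2 — Cwp = 1721.0 / 2625.48 ≈ 0.65550 (5 s.f.)

0.65550


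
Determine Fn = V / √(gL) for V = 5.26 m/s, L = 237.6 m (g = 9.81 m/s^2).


Formula: Fn = V / sqrt(g * L)
Step 1 — g * L = 9.81 * 237.6 = 2330.856
Step 2 — sqrt(g * L) = sqrt(2330.856) = 48.27894
Step 3 — Fn = 5.26 / 48.27894 ≈ 0.10895 (5 s.f.)

0.10895


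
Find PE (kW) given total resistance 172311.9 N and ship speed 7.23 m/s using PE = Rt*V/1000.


Formula: PE = Rt * V / 1000 (kW)
Step 1 — PE (W) = 172311.9 * 7.23 = 1245815.037 W
Step 2 — PE (kW) = 1245815.037 / 1000 ≈ 1245.8 kW (5 s.f.)

1245.8 kW


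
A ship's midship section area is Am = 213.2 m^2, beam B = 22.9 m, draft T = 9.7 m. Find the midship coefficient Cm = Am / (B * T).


Formula: Cm = Am / (B * T)
Step 1 — B * T = 22.9 * 9.7 = 222.13 m^2
Step 2 — Cm = 213.2 / 222.13 ≈ 0.95980 (5 s.f.)

0.95980


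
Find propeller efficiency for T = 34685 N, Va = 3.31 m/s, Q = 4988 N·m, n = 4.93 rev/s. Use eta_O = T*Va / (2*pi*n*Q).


Formula: eta = T * Va / (2 * pi * n * Q)
Step 1 — numerator = T * Va = 34685 * 3.31 = 114807.35
Step 2 — 2 * pi * n = 2 * pi * 4.93 = 30.976104
Step 3 — denominator = 30.976104 * 4988 = 154508.81
Step 4 — eta = 114807.35 / 154508.81 ≈ 0.74305 (5 s.f.)

0.74305


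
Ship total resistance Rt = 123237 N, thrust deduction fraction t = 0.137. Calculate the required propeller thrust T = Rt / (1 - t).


Formula: T = Rt / (1 - t)
Step 1 — (1 - t) = 1 - 0.137 = 0.863
Step 2 — T = 123237 / 0.863 ≈ 142800 N (5 s.f.)

142800 N


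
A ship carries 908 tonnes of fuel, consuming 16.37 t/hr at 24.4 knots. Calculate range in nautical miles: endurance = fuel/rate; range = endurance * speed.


Formula: endurance = fuel / rate; range = endurance * speed
Step 1 — endurance = 908 / 16.37 = 55.4673 hours
Step 2 — range = 55.4673 * 24.4 ≈ 1353.4 nautical miles (5 s.f.)

1353.4 NM


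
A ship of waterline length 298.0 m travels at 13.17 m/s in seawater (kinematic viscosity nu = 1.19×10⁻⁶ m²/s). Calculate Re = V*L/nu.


Formula: Re = V * L / nu
Step 1 — V * L = 13.17 * 298.0 = 3924.66 m^2/s
Step 2 — Re = 3924.66 / 1.19e-6 = 3.30e+09

3.30e+09


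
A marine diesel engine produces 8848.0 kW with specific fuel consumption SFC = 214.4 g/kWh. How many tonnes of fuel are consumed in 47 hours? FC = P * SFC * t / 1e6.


Formula: FC (tonnes) = P * SFC * t / 1,000,000
Step 1 — P * SFC * t = 8848.0 * 214.4 * 47 = 89159526.4 g
Step 2 — FC (tonnes) = 89159526.4 / 1,000,000 ≈ 89.160 tonnes (5 s.f.)

89.160 tonnes


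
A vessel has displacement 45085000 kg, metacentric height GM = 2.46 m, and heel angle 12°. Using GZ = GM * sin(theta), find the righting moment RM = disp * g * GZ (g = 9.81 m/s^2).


Formula: GZ = GM * sin(theta); RM = disp * g * GZ
Step 1 — GZ = 2.46 * sin(12°) = 2.46 * 0.207912 = 0.511464 m
Step 2 — RM = 45085000 * 9.81 * 0.511464 ≈ 226210000 N·m (5 s.f.)

226210000 N·m


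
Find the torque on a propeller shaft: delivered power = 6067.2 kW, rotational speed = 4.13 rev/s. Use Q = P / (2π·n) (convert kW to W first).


Formula: Q = P_W / (2 * pi * n)
Step 1 — P_W = 6067.2 kW * 1000 = 6067200.0 W
Step 2 — 2 * pi * n = 2 * pi * 4.13 = 25.949555
Step 3 — Q = 6067200.0 / 25.949555 ≈ 233810 N·m (5 s.f.)

233810 N·m


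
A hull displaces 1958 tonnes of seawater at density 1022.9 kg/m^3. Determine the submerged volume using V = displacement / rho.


Formula: V = mass / rho
Step 1 — convert tonnes to kg: 1958 t * 1000 = 1958000 kg
Step 2 — V = 1958000 / 1022.9 ≈ 1914.2 m^3 (5 s.f.)

1914.2 m^3


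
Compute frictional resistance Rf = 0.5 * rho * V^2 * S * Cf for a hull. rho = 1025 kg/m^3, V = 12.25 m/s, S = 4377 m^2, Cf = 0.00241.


Formula: Rf = 0.5 * rho * V^2 * S * Cf
Step 1 — V^2 = 12.25^2 = 150.0625
Step 2 — 0.5 * rho * V^2 = 0.5 * 1025 * 150.0625 = 76907.03125
Step 3 — Rf = 76907.03125 * 4377 * 0.00241 ≈ 811260 N (5 s.f.)

811260 N


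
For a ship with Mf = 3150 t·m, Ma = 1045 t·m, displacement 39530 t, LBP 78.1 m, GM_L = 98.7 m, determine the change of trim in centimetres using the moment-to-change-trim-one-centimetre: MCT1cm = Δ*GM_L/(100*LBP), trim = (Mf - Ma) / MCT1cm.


Formula: net trimming moment = Mf - Ma; MCT1cm = Δ*GM_L/(100*LBP); trim = net moment / MCT1cm
Step 1 — net trimming moment = 3150 - 1045 = 2105 t·m
Step 2 — MCT1cm = 39530 * 98.7 / (100 * 78.1) = 499.5661 t·m/cm
Step 3 — trim = 2105 / 499.5661 ≈ 4.2137 cm (5 s.f.)

4.2137 cm


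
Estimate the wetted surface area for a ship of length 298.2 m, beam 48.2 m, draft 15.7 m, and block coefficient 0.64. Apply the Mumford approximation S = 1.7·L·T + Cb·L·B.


Formula: S = 1.7*L*T + V/T with V = Cb*L*B*T, i.e. S = L * (1.7*T + Cb*B)
Step 1 — 1.7*T = 1.7 * 15.7 = 26.69 m
Step 2 — Cb*B = 0.64 * 48.2 = 30.848 m
Step 3 — 1.7*T + Cb*B = 26.69 + 30.848 = 57.538 m
Step 4 — S = 298.2 * 57.538 ≈ 17158 m^2 (5 s.f.)

17158 m^2


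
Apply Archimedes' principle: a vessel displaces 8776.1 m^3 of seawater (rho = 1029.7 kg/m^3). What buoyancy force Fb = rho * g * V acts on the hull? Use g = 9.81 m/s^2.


Formula: Fb = rho * g * V
Substituting: Fb = 1029.7 * 9.81 * 8776.1
Intermediate: 1029.7 * 9.81 = 10101.357
Result: Fb = 10101.357 * 8776.1 ≈ 88651000 N (5 s.f.)

88651000 N


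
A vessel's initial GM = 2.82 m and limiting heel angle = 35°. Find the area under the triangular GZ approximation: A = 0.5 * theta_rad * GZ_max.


Formula: GZ_max = GM * sin(theta); Area = 0.5 * theta_rad * GZ_max
Step 1 — GZ_max = 2.82 * sin(35°) = 2.82 * 0.573576 = 1.617484 m
Step 2 — theta_rad = 35 * pi/180 = 0.610865 rad
Step 3 — Area = 0.5 * 0.610865 * 1.617484 ≈ 0.49403 m·rad (5 s.f.)

0.49403 m·rad


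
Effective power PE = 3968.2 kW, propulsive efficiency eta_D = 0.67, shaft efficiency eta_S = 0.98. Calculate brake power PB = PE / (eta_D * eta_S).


Formula: PB = PE / (eta_D * eta_S)
Step 1 — combined efficiency = eta_D * eta_S = 0.67 * 0.98 = 0.6566
Step 2 — PB = 3968.2 / 0.6566 ≈ 6043.6 kW (5 s.f.)

6043.6 kW


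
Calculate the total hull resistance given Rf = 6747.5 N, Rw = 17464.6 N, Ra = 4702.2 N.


Formula: Rt = Rf + Rw + Ra
Substituting: Rt = 6747.5 + 17464.6 + 4702.2
Result: Rt = 28914.3 N

28914.3 N


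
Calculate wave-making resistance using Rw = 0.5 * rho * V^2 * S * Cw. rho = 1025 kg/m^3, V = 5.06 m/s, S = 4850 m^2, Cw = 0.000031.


Formula: Rw = 0.5 * rho * V^2 * S * Cw
Step 1 — V^2 = 5.06^2 = 25.6036
Step 2 — 0.5 * rho * V^2 = 0.5 * 1025 * 25.6036 = 13121.845
Step 3 — Rw = 13121.845 * 4850 * 0.000031 ≈ 1972.9 N (5 s.f.)

1972.9 N


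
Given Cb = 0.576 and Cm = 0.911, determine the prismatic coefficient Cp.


Formula: Cp = Cb / Cm
Substituting: Cp = 0.576 / 0.911
Result: Cp ≈ 0.63227 (5 s.f.)

0.63227


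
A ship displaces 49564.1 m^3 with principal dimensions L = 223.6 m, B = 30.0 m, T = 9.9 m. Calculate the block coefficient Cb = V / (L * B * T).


Formula: Cb = V / (L * B * T)
Step 1 — L * B * T = 223.6 * 30.0 * 9.9 = 66409.2 m^3
Step 2 — Cb = 49564.1 / 66409.2 ≈ 0.74634 (5 s.f.)

0.74634


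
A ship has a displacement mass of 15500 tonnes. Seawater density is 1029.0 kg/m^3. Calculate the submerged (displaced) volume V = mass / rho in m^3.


Formula: V = mass / rho
Step 1 — convert tonnes to kg: 15500 t * 1000 = 15500000 kg
Step 2 — V = 15500000 / 1029.0 ≈ 15063 m^3 (5 s.f.)

15063 m^3


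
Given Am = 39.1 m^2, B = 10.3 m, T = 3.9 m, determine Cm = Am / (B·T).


Formula: Cm = Am / (B * T)
Step 1 — B * T = 10.3 * 3.9 = 40.17 m^2
Step 2 — Cm = 39.1 / 40.17 ≈ 0.97336 (5 s.f.)

0.97336


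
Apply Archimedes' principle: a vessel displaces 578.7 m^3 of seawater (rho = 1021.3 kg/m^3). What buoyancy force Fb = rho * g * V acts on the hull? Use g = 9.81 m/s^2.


Formula: Fb = rho * g * V
Substituting: Fb = 1021.3 * 9.81 * 578.7
Intermediate: 1021.3 * 9.81 = 10018.953
Result: Fb = 10018.953 * 578.7 ≈ 5798000 N (5 s.f.)

5798000 N


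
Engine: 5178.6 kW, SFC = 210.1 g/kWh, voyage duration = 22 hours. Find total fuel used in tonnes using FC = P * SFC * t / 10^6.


Formula: FC (tonnes) = P * SFC * t / 1,000,000
Step 1 — P * SFC * t = 5178.6 * 210.1 * 22 = 23936524.92 g
Step 2 — FC (tonnes) = 23936524.92 / 1,000,000 ≈ 23.937 tonnes (5 s.f.)

23.937 tonnes


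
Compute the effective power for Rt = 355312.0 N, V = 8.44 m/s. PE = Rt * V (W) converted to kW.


Formula: PE = Rt * V / 1000 (kW)
Step 1 — PE (W) = 355312.0 * 8.44 = 2998833.28 W
Step 2 — PE (kW) = 2998833.28 / 1000 ≈ 2998.8 kW (5 s.f.)

2998.8 kW


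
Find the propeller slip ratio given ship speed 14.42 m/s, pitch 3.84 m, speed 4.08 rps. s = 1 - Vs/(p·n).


Formula: s = 1 - Vs / (p * n)
Step 1 — p * n = 3.84 * 4.08 = 15.6672
Step 2 — Vs / (p*n) = 14.42 / 15.6672 = 0.920394 (6 d.p.)
Step 3 — s = 1 - 0.920394 = 0.079606

0.079606


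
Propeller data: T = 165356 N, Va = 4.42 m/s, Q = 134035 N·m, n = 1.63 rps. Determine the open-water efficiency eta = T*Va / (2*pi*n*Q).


Formula: eta = T * Va / (2 * pi * n * Q)
Step 1 — numerator = T * Va = 165356 * 4.42 = 730873.52
Step 2 — 2 * pi * n = 2 * pi * 1.63 = 10.241592
Step 3 — denominator = 10.241592 * 134035 = 1372731.78
Step 4 — eta = 730873.52 / 1372731.78 ≈ 0.53242 (5 s.f.)

0.53242


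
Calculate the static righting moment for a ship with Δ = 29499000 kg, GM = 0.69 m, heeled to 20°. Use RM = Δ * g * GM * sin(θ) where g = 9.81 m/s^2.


Formula: GZ = GM * sin(theta); RM = disp * g * GZ
Step 1 — GZ = 0.69 * sin(20°) = 0.69 * 0.34202 = 0.235994 m
Step 2 — RM = 29499000 * 9.81 * 0.235994 ≈ 68293000 N·m (5 s.f.)

68293000 N·m


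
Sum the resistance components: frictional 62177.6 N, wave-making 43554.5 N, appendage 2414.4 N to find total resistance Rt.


Formula: Rt = Rf + Rw + Ra
Substituting: Rt = 62177.6 + 43554.5 + 2414.4
Result: Rt = 108146.5 N

108146.5 N


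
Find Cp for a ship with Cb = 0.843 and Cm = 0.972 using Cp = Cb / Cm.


Formula: Cp = Cb / Cm
Substituting: Cp = 0.843 / 0.972
Result: Cp ≈ 0.86728 (5 s.f.)

0.86728


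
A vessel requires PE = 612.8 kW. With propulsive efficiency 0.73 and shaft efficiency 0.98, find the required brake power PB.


Formula: PB = PE / (eta_D * eta_S)
Step 1 — combined efficiency = eta_D * eta_S = 0.73 * 0.98 = 0.7154
Step 2 — PB = 612.8 / 0.7154 ≈ 856.58 kW (5 s.f.)

856.58 kW


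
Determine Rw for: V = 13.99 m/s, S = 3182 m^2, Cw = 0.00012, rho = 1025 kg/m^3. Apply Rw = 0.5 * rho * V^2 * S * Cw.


Formula: Rw = 0.5 * rho * V^2 * S * Cw
Step 1 — V^2 = 13.99^2 = 195.7201
Step 2 — 0.5 * rho * V^2 = 0.5 * 1025 * 195.7201 = 100306.55125
Step 3 — Rw = 100306.55125 * 3182 * 0.00012 ≈ 38301 N (5 s.f.)

38301 N


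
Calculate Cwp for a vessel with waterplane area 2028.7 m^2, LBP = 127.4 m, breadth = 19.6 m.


Formula: Cwp = Aw / (L * B)
Step 1 — L * B = 127.4 * 19.6 = 2497.04 m^2
Step 2 — Cwp = 2028.7 / 2497.04 ≈ 0.81244 (5 s.f.)

0.81244


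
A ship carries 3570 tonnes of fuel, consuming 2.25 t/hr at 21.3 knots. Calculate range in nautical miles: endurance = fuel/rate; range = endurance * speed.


Formula: endurance = fuel / rate; range = endurance * speed
Step 1 — endurance = 3570 / 2.25 = 1586.6667 hours
Step 2 — range = 1586.6667 * 21.3 ≈ 33796 nautical miles (5 s.f.)

33796 NM


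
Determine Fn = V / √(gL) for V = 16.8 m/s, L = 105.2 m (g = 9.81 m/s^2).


Formula: Fn = V / sqrt(g * L)
Step 1 — g * L = 9.81 * 105.2 = 1032.012
Step 2 — sqrt(g * L) = sqrt(1032.012) = 32.124944
Step 3 — Fn = 16.8 / 32.124944 ≈ 0.52296 (5 s.f.)

0.52296


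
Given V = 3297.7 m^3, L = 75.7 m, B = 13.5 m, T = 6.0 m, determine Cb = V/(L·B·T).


Formula: Cb = V / (L * B * T)
Step 1 — L * B * T = 75.7 * 13.5 * 6.0 = 6131.7 m^3
Step 2 — Cb = 3297.7 / 6131.7 ≈ 0.53781 (5 s.f.)

0.53781


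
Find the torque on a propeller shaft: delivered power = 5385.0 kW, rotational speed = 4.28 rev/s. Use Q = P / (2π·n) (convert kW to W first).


Formula: Q = P_W / (2 * pi * n)
Step 1 — P_W = 5385.0 kW * 1000 = 5385000.0 W
Step 2 — 2 * pi * n = 2 * pi * 4.28 = 26.892033
Step 3 — Q = 5385000.0 / 26.892033 ≈ 200250 N·m (5 s.f.)

200250 N·m


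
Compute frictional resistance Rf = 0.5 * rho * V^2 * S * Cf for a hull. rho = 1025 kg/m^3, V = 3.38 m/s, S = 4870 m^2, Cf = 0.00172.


Formula: Rf = 0.5 * rho * V^2 * S * Cf
Step 1 — V^2 = 3.38^2 = 11.4244
Step 2 — 0.5 * rho * V^2 = 0.5 * 1025 * 11.4244 = 5855.005
Step 3 — Rf = 5855.005 * 4870 * 0.00172 ≈ 49044 N (5 s.f.)

49044 N


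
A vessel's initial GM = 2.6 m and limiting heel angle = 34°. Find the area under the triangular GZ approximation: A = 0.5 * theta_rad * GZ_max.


Formula: GZ_max = GM * sin(theta); Area = 0.5 * theta_rad * GZ_max
Step 1 — GZ_max = 2.6 * sin(34°) = 2.6 * 0.559193 = 1.453902 m
Step 2 — theta_rad = 34 * pi/180 = 0.593412 rad
Step 3 — Area = 0.5 * 0.593412 * 1.453902 ≈ 0.43138 m·rad (5 s.f.)

0.43138 m·rad


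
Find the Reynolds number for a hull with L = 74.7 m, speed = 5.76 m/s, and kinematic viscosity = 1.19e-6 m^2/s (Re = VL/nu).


Formula: Re = V * L / nu
Step 1 — V * L = 5.76 * 74.7 = 430.272 m^2/s
Step 2 — Re = 430.272 / 1.19e-6 = 3.62e+08

3.62e+08


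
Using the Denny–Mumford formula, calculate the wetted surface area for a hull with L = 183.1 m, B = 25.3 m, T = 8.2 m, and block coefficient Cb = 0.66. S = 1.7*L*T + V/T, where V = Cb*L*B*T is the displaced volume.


Formula: S = 1.7*L*T + V/T with V = Cb*L*B*T, i.e. S = L * (1.7*T + Cb*B)
Step 1 — 1.7*T = 1.7 * 8.2 = 13.94 m
Step 2 — Cb*B = 0.66 * 25.3 = 16.698 m
Step 3 — 1.7*T + Cb*B = 13.94 + 16.698 = 30.638 m
Step 4 — S = 183.1 * 30.638 ≈ 5609.8 m^2 (5 s.f.)

5609.8 m^2


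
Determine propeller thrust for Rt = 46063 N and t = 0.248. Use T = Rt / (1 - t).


Formula: T = Rt / (1 - t)
Step 1 — (1 - t) = 1 - 0.248 = 0.752
Step 2 — T = 46063 / 0.752 ≈ 61254 N (5 s.f.)

61254 N


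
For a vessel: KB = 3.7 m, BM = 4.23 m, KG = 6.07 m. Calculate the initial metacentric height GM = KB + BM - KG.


Formula: GM = KB + BM - KG
Step 1 — KM = KB + BM = 3.7 + 4.23 = 7.93 m
Step 2 — GM = KM - KG = 7.93 - 6.07 = 1.86 m

1.86 m


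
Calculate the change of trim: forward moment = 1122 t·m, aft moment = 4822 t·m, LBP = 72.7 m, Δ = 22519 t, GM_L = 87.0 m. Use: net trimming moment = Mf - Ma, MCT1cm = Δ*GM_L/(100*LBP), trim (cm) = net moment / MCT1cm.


Formula: net trimming moment = Mf - Ma; MCT1cm = Δ*GM_L/(100*LBP); trim = net moment / MCT1cm
Step 1 — net trimming moment = 1122 - 4822 = -3700 t·m
Step 2 — MCT1cm = 22519 * 87.0 / (100 * 72.7) = 269.4846 t·m/cm
Step 3 — trim = -3700 / 269.4846 ≈ -13.730 cm (5 s.f.)

-13.730 cm


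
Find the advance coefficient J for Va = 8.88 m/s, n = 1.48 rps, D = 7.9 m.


Formula: J = Va / (n * D)
Step 1 — n * D = 1.48 * 7.9 = 11.692
Step 2 — J = 8.88 / 11.692 ≈ 0.75949 (5 s.f.)

0.75949


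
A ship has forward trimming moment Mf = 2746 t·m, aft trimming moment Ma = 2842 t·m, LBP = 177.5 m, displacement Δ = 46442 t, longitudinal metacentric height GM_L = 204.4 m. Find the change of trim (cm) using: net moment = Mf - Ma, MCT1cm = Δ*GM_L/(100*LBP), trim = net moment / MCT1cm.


Formula: net trimming moment = Mf - Ma; MCT1cm = Δ*GM_L/(100*LBP); trim = net moment / MCT1cm
Step 1 — net trimming moment = 2746 - 2842 = -96 t·m
Step 2 — MCT1cm = 46442 * 204.4 / (100 * 177.5) = 534.8025 t·m/cm
Step 3 — trim = -96 / 534.8025 ≈ -0.17951 cm (5 s.f.)

-0.17951 cm


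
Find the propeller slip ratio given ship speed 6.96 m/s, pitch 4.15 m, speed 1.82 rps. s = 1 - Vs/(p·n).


Formula: s = 1 - Vs / (p * n)
Step 1 — p * n = 4.15 * 1.82 = 7.553
Step 2 — Vs / (p*n) = 6.96 / 7.553 = 0.921488 (6 d.p.)
Step 3 — s = 1 - 0.921488 = 0.078512

0.078512


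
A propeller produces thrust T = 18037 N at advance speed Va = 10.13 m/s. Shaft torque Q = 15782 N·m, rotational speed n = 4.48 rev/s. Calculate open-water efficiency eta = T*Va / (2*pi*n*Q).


Formula: eta = T * Va / (2 * pi * n * Q)
Step 1 — numerator = T * Va = 18037 * 10.13 = 182714.81
Step 2 — 2 * pi * n = 2 * pi * 4.48 = 28.14867
Step 3 — denominator = 28.14867 * 15782 = 444242.31
Step 4 — eta = 182714.81 / 444242.31 ≈ 0.41130 (5 s.f.)

0.41130


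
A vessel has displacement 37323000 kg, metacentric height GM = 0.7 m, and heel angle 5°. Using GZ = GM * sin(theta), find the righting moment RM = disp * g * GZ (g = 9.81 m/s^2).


Formula: GZ = GM * sin(theta); RM = disp * g * GZ
Step 1 — GZ = 0.7 * sin(5°) = 0.7 * 0.087156 = 0.061009 m
Step 2 — RM = 37323000 * 9.81 * 0.061009 ≈ 22338000 N·m (5 s.f.)

22338000 N·m


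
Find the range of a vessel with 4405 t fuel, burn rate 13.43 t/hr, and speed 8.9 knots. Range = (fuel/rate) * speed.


Formula: endurance = fuel / rate; range = endurance * speed
Step 1 — endurance = 4405 / 13.43 = 327.997 hours
Step 2 — range = 327.997 * 8.9 ≈ 2919.2 nautical miles (5 s.f.)

2919.2 NM


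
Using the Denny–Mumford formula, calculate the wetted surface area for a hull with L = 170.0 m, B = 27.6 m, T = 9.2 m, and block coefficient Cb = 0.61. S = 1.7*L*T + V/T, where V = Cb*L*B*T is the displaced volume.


Formula: S = 1.7*L*T + V/T with V = Cb*L*B*T, i.e. S = L * (1.7*T + Cb*B)
Step 1 — 1.7*T = 1.7 * 9.2 = 15.64 m
Step 2 — Cb*B = 0.61 * 27.6 = 16.836 m
Step 3 — 1.7*T + Cb*B = 15.64 + 16.836 = 32.476 m
Step 4 — S = 170.0 * 32.476 ≈ 5520.9 m^2 (5 s.f.)

5520.9 m^2


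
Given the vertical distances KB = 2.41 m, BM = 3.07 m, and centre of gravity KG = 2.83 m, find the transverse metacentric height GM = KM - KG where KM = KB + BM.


Formula: GM = KB + BM - KG
Step 1 — KM = KB + BM = 2.41 + 3.07 = 5.48 m
Step 2 — GM = KM - KG = 5.48 - 2.83 = 2.65 m

2.65 m


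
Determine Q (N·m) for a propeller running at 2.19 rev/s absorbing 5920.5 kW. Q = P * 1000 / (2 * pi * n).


Formula: Q = P_W / (2 * pi * n)
Step 1 — P_W = 5920.5 kW * 1000 = 5920500.0 W
Step 2 — 2 * pi * n = 2 * pi * 2.19 = 13.760176
Step 3 — Q = 5920500.0 / 13.760176 ≈ 430260 N·m (5 s.f.)

430260 N·m


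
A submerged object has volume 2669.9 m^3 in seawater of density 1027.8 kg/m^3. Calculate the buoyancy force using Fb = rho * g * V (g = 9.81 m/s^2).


Formula: Fb = rho * g * V
Substituting: Fb = 1027.8 * 9.81 * 2669.9
Intermediate: 1027.8 * 9.81 = 10082.718
Result: Fb = 10082.718 * 2669.9 ≈ 26920000 N (5 s.f.)

26920000 N


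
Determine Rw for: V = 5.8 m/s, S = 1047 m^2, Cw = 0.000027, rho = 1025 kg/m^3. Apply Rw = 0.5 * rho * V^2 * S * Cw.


Formula: Rw = 0.5 * rho * V^2 * S * Cw
Step 1 — V^2 = 5.8^2 = 33.64
Step 2 — 0.5 * rho * V^2 = 0.5 * 1025 * 33.64 = 17240.5
Step 3 — Rw = 17240.5 * 1047 * 0.000027 ≈ 487.37 N (5 s.f.)

487.37 N


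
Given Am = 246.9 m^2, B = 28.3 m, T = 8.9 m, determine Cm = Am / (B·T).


Formula: Cm = Am / (B * T)
Step 1 — B * T = 28.3 * 8.9 = 251.87 m^2
Step 2 — Cm = 246.9 / 251.87 ≈ 0.98027 (5 s.f.)

0.98027


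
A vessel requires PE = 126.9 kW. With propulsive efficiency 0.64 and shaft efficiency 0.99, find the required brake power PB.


Formula: PB = PE / (eta_D * eta_S)
Step 1 — combined efficiency = eta_D * eta_S = 0.64 * 0.99 = 0.6336
Step 2 — PB = 126.9 / 0.6336 ≈ 200.28 kW (5 s.f.)

200.28 kW


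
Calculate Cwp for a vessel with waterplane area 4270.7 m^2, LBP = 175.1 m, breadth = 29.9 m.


Formula: Cwp = Aw / (L * B)
Step 1 — L * B = 175.1 * 29.9 = 5235.49 m^2
Step 2 — Cwp = 4270.7 / 5235.49 ≈ 0.81572 (5 s.f.)

0.81572


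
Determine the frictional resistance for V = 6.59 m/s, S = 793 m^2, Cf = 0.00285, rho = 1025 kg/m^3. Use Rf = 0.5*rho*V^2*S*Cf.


Formula: Rf = 0.5 * rho * V^2 * S * Cf
Step 1 — V^2 = 6.59^2 = 43.4281
Step 2 — 0.5 * rho * V^2 = 0.5 * 1025 * 43.4281 = 22256.90125
Step 3 — Rf = 22256.90125 * 793 * 0.00285 ≈ 50302 N (5 s.f.)

50302 N


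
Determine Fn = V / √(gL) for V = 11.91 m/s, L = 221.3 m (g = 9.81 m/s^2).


Formula: Fn = V / sqrt(g * L)
Step 1 — g * L = 9.81 * 221.3 = 2170.953
Step 2 — sqrt(g * L) = sqrt(2170.953) = 46.593487
Step 3 — Fn = 11.91 / 46.593487 ≈ 0.25562 (5 s.f.)

0.25562


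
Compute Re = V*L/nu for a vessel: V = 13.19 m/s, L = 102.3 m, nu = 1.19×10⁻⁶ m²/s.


Formula: Re = V * L / nu
Step 1 — V * L = 13.19 * 102.3 = 1349.337 m^2/s
Step 2 — Re = 1349.337 / 1.19e-6 = 1.13e+09

1.13e+09


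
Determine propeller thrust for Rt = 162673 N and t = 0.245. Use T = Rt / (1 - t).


Formula: T = Rt / (1 - t)
Step 1 — (1 - t) = 1 - 0.245 = 0.755
Step 2 — T = 162673 / 0.755 ≈ 215460 N (5 s.f.)

215460 N


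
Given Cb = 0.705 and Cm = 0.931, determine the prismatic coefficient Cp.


Formula: Cp = Cb / Cm
Substituting: Cp = 0.705 / 0.931
Result: Cp ≈ 0.75725 (5 s.f.)

0.75725


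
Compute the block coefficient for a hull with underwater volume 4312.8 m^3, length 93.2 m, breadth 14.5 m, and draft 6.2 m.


Formula: Cb = V / (L * B * T)
Step 1 — L * B * T = 93.2 * 14.5 * 6.2 = 8378.68 m^3
Step 2 — Cb = 4312.8 / 8378.68 ≈ 0.51474 (5 s.f.)

0.51474


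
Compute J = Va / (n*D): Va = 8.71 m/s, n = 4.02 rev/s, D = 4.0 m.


Formula: J = Va / (n * D)
Step 1 — n * D = 4.02 * 4.0 = 16.08
Step 2 — J = 8.71 / 16.08 ≈ 0.54167 (5 s.f.)

0.54167


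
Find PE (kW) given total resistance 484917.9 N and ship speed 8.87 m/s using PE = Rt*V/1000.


Formula: PE = Rt * V / 1000 (kW)
Step 1 — PE (W) = 484917.9 * 8.87 = 4301221.773 W
Step 2 — PE (kW) = 4301221.773 / 1000 ≈ 4301.2 kW (5 s.f.)

4301.2 kW


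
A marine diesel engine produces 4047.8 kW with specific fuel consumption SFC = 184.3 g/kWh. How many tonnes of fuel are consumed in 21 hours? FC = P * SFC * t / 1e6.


Formula: FC (tonnes) = P * SFC * t / 1,000,000
Step 1 — P * SFC * t = 4047.8 * 184.3 * 21 = 15666200.34 g
Step 2 — FC (tonnes) = 15666200.34 / 1,000,000 ≈ 15.666 tonnes (5 s.f.)

15.666 tonnes


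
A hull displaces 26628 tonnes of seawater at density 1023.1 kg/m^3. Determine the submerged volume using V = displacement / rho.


Formula: V = mass / rho
Step 1 — convert tonnes to kg: 26628 t * 1000 = 26628000 kg
Step 2 — V = 26628000 / 1023.1 ≈ 26027 m^3 (5 s.f.)

26027 m^3


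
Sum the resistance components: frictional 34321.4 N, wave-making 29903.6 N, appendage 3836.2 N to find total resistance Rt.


Formula: Rt = Rf + Rw + Ra
Substituting: Rt = 34321.4 + 29903.6 + 3836.2
Result: Rt = 68061.2 N

68061.2 N
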